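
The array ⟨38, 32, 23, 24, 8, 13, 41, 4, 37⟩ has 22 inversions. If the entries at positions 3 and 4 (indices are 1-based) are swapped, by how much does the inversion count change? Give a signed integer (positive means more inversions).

Positions 3 and 4 hold 23 and 24; after swapping, the array is [38, 32, 24, 23, 8, 13, 41, 4, 37].
For each element, count later entries that are smaller:
38 → 32, 24, 23, 8, 13, 4, 37 → 7
32 → 24, 23, 8, 13, 4 → 5
24 → 23, 8, 13, 4 → 4
23 → 8, 13, 4 → 3
8 → 4 → 1
13 → 4 → 1
41 → 4, 37 → 2
4 → none → 0
37 → none → 0
Sum: 7 + 5 + 4 + 3 + 1 + 1 + 2 + 0 + 0 = 23
Change: 23 − 22 = +1

+1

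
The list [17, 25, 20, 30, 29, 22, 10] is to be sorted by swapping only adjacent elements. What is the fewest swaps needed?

Each adjacent swap fixes exactly one inversion, so the minimum swap count equals the number of inversions.
Count inversions — for each element, later elements that are smaller:
17: 10 → 1
25: 20, 22, 10 → 3
20: 10 → 1
30: 29, 22, 10 → 3
29: 22, 10 → 2
22: 10 → 1
10: none → 0
Total inversions: 1 + 3 + 1 + 3 + 2 + 1 + 0 = 11

11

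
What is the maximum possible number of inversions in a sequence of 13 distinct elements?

The maximum occurs when the array is in strictly decreasing order: every one of the C(13, 2) pairs is inverted.
C(13, 2) = 13·12/2 = 78

78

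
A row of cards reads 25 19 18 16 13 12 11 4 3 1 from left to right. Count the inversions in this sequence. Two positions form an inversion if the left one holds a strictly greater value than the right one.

45

Count, for each position, how many later elements it exceeds:
25 → 19, 18, 16, 13, 12, 11, 4, 3, 1 → 9
19 → 18, 16, 13, 12, 11, 4, 3, 1 → 8
18 → 16, 13, 12, 11, 4, 3, 1 → 7
16 → 13, 12, 11, 4, 3, 1 → 6
13 → 12, 11, 4, 3, 1 → 5
12 → 11, 4, 3, 1 → 4
11 → 4, 3, 1 → 3
4 → 3, 1 → 2
3 → 1 → 1
1 → none → 0
Sum: 9 + 8 + 7 + 6 + 5 + 4 + 3 + 2 + 1 + 0 = 45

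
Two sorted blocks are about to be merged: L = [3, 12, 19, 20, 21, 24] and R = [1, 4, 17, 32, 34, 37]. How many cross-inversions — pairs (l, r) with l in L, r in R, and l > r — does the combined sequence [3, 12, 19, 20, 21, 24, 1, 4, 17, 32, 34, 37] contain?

Count, for every r in R, how many entries of L exceed r:
r = 1: 3, 12, 19, 20, 21, 24 → 6
r = 4: 12, 19, 20, 21, 24 → 5
r = 17: 19, 20, 21, 24 → 4
r = 32: none → 0
r = 34: none → 0
r = 37: none → 0
Cross-inversions: 6 + 5 + 4 + 0 + 0 + 0 = 15

15 split inversions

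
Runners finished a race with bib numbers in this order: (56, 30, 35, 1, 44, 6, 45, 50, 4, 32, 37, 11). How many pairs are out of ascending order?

For each element, count later entries that are smaller:
56 → 30, 35, 1, 44, 6, 45, 50, 4, 32, 37, 11 → 11
30 → 1, 6, 4, 11 → 4
35 → 1, 6, 4, 32, 11 → 5
1 → none → 0
44 → 6, 4, 32, 37, 11 → 5
6 → 4 → 1
45 → 4, 32, 37, 11 → 4
50 → 4, 32, 37, 11 → 4
4 → none → 0
32 → 11 → 1
37 → 11 → 1
11 → none → 0
Sum: 11 + 4 + 5 + 0 + 5 + 1 + 4 + 4 + 0 + 1 + 1 + 0 = 36

36 inversions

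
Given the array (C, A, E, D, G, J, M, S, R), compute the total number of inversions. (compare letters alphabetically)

Inversions: 3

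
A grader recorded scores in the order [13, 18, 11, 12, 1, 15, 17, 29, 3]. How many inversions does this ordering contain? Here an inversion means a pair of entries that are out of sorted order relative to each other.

17 out-of-order pairs

Element-by-element contributions:
13 → 11, 12, 1, 3 → 4
18 → 11, 12, 1, 15, 17, 3 → 6
11 → 1, 3 → 2
12 → 1, 3 → 2
1 → none → 0
15 → 3 → 1
17 → 3 → 1
29 → 3 → 1
3 → none → 0
Sum: 4 + 6 + 2 + 2 + 0 + 1 + 1 + 1 + 0 = 17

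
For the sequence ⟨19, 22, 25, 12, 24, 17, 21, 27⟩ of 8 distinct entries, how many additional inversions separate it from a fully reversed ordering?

Maximum inversions for 8 distinct elements is C(8, 2) = 8·7/2 = 28.
Current inversions — for each element, count later smaller elements:
19: 2
22: 3
25: 4
12: 0
24: 2
17: 0
21: 0
27: 0
Current total: 2 + 3 + 4 + 0 + 2 + 0 + 0 + 0 = 11
Shortfall: 28 − 11 = 17

17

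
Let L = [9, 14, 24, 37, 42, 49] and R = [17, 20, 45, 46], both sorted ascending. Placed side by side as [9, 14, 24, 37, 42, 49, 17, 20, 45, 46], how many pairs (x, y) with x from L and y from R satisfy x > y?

10 cross-inversions

Count, for every r in R, how many entries of L exceed r:
r = 17: 24, 37, 42, 49 → 4
r = 20: 24, 37, 42, 49 → 4
r = 45: 49 → 1
r = 46: 49 → 1
Cross-inversions: 4 + 4 + 1 + 1 = 10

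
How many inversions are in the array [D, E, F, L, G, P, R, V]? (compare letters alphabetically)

1

For each element, count later entries that are smaller:
D: 0
E: 0
F: 0
L: 1
G: 0
P: 0
R: 0
V: 0
Sum: 0 + 0 + 0 + 1 + 0 + 0 + 0 + 0 = 1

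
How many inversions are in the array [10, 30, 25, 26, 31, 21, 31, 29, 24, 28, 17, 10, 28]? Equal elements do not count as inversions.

42 inversions

Sweep left to right; for each value list the smaller values that follow it:
10 → none → 0
30 → 25, 26, 21, 29, 24, 28, 17, 10, 28 → 9
25 → 21, 24, 17, 10 → 4
26 → 21, 24, 17, 10 → 4
31 → 21, 29, 24, 28, 17, 10, 28 → 7
21 → 17, 10 → 2
31 → 29, 24, 28, 17, 10, 28 → 6
29 → 24, 28, 17, 10, 28 → 5
24 → 17, 10 → 2
28 → 17, 10 → 2
17 → 10 → 1
10 → none → 0
28 → none → 0
Sum: 0 + 9 + 4 + 4 + 7 + 2 + 6 + 5 + 2 + 2 + 1 + 0 + 0 = 42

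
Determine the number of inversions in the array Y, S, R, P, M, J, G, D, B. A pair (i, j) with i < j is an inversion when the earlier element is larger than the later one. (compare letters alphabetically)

36

For each element, count later entries that are smaller:
Y → S, R, P, M, J, G, D, B → 8
S → R, P, M, J, G, D, B → 7
R → P, M, J, G, D, B → 6
P → M, J, G, D, B → 5
M → J, G, D, B → 4
J → G, D, B → 3
G → D, B → 2
D → B → 1
B → none → 0
Sum: 8 + 7 + 6 + 5 + 4 + 3 + 2 + 1 + 0 = 36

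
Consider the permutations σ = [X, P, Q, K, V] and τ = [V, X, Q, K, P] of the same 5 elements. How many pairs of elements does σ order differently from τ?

Assign each item its position (1..5) in the first ordering, then rewrite the second ordering as that position sequence:
positions: X→1, P→2, Q→3, K→4, V→5
second ordering as positions: [5, 1, 3, 4, 2]
Discordant pairs = inversions in this position sequence.
5: 1, 3, 4, 2 → 4
1: 0
3: 2 → 1
4: 2 → 1
2: 0
Total: 4 + 0 + 1 + 1 + 0 = 6

6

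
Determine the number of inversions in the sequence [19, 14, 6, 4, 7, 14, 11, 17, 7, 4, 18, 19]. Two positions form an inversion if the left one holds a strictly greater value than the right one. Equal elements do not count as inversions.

Count, for each position, how many later elements it exceeds:
19 → 14, 6, 4, 7, 14, 11, 17, 7, 4, 18 → 10
14 → 6, 4, 7, 11, 7, 4 → 6
6 → 4, 4 → 2
4 → none → 0
7 → 4 → 1
14 → 11, 7, 4 → 3
11 → 7, 4 → 2
17 → 7, 4 → 2
7 → 4 → 1
4 → none → 0
18 → none → 0
19 → none → 0
Sum: 10 + 6 + 2 + 0 + 1 + 3 + 2 + 2 + 1 + 0 + 0 + 0 = 27

There are 27 out-of-order pairs.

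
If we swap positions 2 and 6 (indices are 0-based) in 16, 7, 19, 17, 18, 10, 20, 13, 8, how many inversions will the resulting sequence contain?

Positions 2 and 6 hold 19 and 20; after swapping, the array is [16, 7, 20, 17, 18, 10, 19, 13, 8].
For each element, count later entries that are smaller:
16 → 7, 10, 13, 8 → 4
7 → none → 0
20 → 17, 18, 10, 19, 13, 8 → 6
17 → 10, 13, 8 → 3
18 → 10, 13, 8 → 3
10 → 8 → 1
19 → 13, 8 → 2
13 → 8 → 1
8 → none → 0
Sum: 4 + 0 + 6 + 3 + 3 + 1 + 2 + 1 + 0 = 20

There are 20 inversions.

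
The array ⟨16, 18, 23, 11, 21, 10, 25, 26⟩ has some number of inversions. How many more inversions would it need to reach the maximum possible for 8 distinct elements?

19

Maximum inversions for 8 distinct elements is C(8, 2) = 8·7/2 = 28.
Current inversions — for each element, count later smaller elements:
16: 2
18: 2
23: 3
11: 1
21: 1
10: 0
25: 0
26: 0
Current total: 2 + 2 + 3 + 1 + 1 + 0 + 0 + 0 = 9
Shortfall: 28 − 9 = 19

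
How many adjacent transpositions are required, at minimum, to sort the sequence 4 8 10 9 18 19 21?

1 adjacent swap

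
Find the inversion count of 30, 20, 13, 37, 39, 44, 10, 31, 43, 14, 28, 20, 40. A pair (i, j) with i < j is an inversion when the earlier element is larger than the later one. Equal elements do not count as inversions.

35 out-of-order pairs

For each element, count later entries that are smaller:
30 → 20, 13, 10, 14, 28, 20 → 6
20 → 13, 10, 14 → 3
13 → 10 → 1
37 → 10, 31, 14, 28, 20 → 5
39 → 10, 31, 14, 28, 20 → 5
44 → 10, 31, 43, 14, 28, 20, 40 → 7
10 → none → 0
31 → 14, 28, 20 → 3
43 → 14, 28, 20, 40 → 4
14 → none → 0
28 → 20 → 1
20 → none → 0
40 → none → 0
Sum: 6 + 3 + 1 + 5 + 5 + 7 + 0 + 3 + 4 + 0 + 1 + 0 + 0 = 35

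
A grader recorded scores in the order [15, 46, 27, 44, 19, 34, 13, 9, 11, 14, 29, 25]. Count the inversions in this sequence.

For each element, count later entries that are smaller:
15 → 13, 9, 11, 14 → 4
46 → 27, 44, 19, 34, 13, 9, 11, 14, 29, 25 → 10
27 → 19, 13, 9, 11, 14, 25 → 6
44 → 19, 34, 13, 9, 11, 14, 29, 25 → 8
19 → 13, 9, 11, 14 → 4
34 → 13, 9, 11, 14, 29, 25 → 6
13 → 9, 11 → 2
9 → none → 0
11 → none → 0
14 → none → 0
29 → 25 → 1
25 → none → 0
Sum: 4 + 10 + 6 + 8 + 4 + 6 + 2 + 0 + 0 + 0 + 1 + 0 = 41

41 inversions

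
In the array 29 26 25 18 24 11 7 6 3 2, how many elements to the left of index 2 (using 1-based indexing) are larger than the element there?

1 such element

The element at index 2 is 26.
Elements before it: 29
Those larger than 26: 29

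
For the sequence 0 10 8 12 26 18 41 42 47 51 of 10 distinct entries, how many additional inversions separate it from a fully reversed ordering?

Maximum inversions for 10 distinct elements is C(10, 2) = 10·9/2 = 45.
Current inversions — for each element, count later smaller elements:
0: 0
10: 1
8: 0
12: 0
26: 1
18: 0
41: 0
42: 0
47: 0
51: 0
Current total: 0 + 1 + 0 + 0 + 1 + 0 + 0 + 0 + 0 + 0 = 2
Shortfall: 45 − 2 = 43

43 inversions short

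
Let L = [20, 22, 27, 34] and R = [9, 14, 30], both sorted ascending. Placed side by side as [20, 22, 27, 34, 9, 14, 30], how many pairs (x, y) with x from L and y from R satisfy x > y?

9

Count, for every r in R, how many entries of L exceed r:
r = 9: 20, 22, 27, 34 → 4
r = 14: 20, 22, 27, 34 → 4
r = 30: 34 → 1
Cross-inversions: 4 + 4 + 1 = 9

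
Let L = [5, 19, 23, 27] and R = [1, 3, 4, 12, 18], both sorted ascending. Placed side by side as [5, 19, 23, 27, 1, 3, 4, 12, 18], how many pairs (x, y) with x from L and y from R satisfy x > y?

Split inversions: 18

Take each right-half value and tally the left-half values above it:
r = 1: 5, 19, 23, 27 → 4
r = 3: 5, 19, 23, 27 → 4
r = 4: 5, 19, 23, 27 → 4
r = 12: 19, 23, 27 → 3
r = 18: 19, 23, 27 → 3
Cross-inversions: 4 + 4 + 4 + 3 + 3 = 18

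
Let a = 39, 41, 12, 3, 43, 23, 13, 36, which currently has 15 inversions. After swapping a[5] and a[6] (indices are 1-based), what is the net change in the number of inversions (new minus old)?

-1

Positions 5 and 6 hold 43 and 23; after swapping, the array is [39, 41, 12, 3, 23, 43, 13, 36].
Sweep left to right; for each value list the smaller values that follow it:
39 → 12, 3, 23, 13, 36 → 5
41 → 12, 3, 23, 13, 36 → 5
12 → 3 → 1
3 → none → 0
23 → 13 → 1
43 → 13, 36 → 2
13 → none → 0
36 → none → 0
Sum: 5 + 5 + 1 + 0 + 1 + 2 + 0 + 0 = 14
Change: 14 − 15 = -1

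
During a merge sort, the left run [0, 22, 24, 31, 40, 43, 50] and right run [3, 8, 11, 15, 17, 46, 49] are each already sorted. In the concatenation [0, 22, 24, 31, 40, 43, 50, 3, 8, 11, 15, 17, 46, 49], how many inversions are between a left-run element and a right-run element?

For each element r of the right run, count left-run elements greater than r:
r = 3: 22, 24, 31, 40, 43, 50 → 6
r = 8: 22, 24, 31, 40, 43, 50 → 6
r = 11: 22, 24, 31, 40, 43, 50 → 6
r = 15: 22, 24, 31, 40, 43, 50 → 6
r = 17: 22, 24, 31, 40, 43, 50 → 6
r = 46: 50 → 1
r = 49: 50 → 1
Cross-inversions: 6 + 6 + 6 + 6 + 6 + 1 + 1 = 32

There are 32 split inversions.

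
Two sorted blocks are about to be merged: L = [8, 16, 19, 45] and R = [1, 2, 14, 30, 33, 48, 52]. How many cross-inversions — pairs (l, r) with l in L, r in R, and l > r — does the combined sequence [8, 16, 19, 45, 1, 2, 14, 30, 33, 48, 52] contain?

13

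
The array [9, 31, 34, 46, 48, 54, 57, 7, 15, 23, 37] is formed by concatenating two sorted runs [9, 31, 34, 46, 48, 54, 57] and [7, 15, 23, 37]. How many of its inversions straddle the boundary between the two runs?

Split inversions: 23

Count, for every r in R, how many entries of L exceed r:
r = 7: 9, 31, 34, 46, 48, 54, 57 → 7
r = 15: 31, 34, 46, 48, 54, 57 → 6
r = 23: 31, 34, 46, 48, 54, 57 → 6
r = 37: 46, 48, 54, 57 → 4
Cross-inversions: 7 + 6 + 6 + 4 = 23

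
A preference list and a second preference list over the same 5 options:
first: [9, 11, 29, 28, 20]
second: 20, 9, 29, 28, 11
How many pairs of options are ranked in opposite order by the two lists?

6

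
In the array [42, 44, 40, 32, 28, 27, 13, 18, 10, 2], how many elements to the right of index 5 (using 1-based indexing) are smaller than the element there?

The element at index 5 is 28.
Elements after it: 27, 13, 18, 10, 2
Those smaller than 28: 27, 13, 18, 10, 2

5 such elements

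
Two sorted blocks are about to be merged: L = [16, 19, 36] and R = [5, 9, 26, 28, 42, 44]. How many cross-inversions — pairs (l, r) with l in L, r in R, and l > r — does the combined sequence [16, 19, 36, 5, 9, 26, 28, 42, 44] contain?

8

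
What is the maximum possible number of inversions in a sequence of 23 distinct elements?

253 inversions

The maximum occurs when the array is in strictly decreasing order: every one of the C(23, 2) pairs is inverted.
C(23, 2) = 23·22/2 = 253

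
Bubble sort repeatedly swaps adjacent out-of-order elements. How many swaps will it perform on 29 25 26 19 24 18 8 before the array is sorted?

19 adjacent swaps

Each adjacent swap fixes exactly one inversion, so the minimum swap count equals the number of inversions.
Count inversions — for each element, later elements that are smaller:
29: 25, 26, 19, 24, 18, 8 → 6
25: 19, 24, 18, 8 → 4
26: 19, 24, 18, 8 → 4
19: 18, 8 → 2
24: 18, 8 → 2
18: 8 → 1
8: none → 0
Total inversions: 6 + 4 + 4 + 2 + 2 + 1 + 0 = 19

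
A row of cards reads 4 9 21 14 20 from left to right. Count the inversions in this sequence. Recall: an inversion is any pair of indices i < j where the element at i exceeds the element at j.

2 inversions

Out-of-order index pairs (0-indexed):
(2,3): 21 > 14
(2,4): 21 > 20
That's 2 pairs.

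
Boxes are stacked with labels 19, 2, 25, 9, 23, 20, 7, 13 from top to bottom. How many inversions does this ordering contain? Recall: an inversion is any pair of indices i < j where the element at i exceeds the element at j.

Count, for each position, how many later elements it exceeds:
19: 4
2: 0
25: 5
9: 1
23: 3
20: 2
7: 0
13: 0
Sum: 4 + 0 + 5 + 1 + 3 + 2 + 0 + 0 = 15

15 out-of-order pairs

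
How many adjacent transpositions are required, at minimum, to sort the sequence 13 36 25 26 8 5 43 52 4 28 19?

28 adjacent swaps

Each adjacent swap fixes exactly one inversion, so the minimum swap count equals the number of inversions.
Count inversions — for each element, later elements that are smaller:
13: 8, 5, 4 → 3
36: 25, 26, 8, 5, 4, 28, 19 → 7
25: 8, 5, 4, 19 → 4
26: 8, 5, 4, 19 → 4
8: 5, 4 → 2
5: 4 → 1
43: 4, 28, 19 → 3
52: 4, 28, 19 → 3
4: none → 0
28: 19 → 1
19: none → 0
Total inversions: 3 + 7 + 4 + 4 + 2 + 1 + 3 + 3 + 0 + 1 + 0 = 28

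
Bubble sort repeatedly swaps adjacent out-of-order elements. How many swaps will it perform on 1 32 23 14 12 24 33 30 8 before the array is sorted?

16

The minimum number of adjacent swaps to sort an array equals its inversion count, since every such swap removes exactly one inversion.
Count inversions — for each element, later elements that are smaller:
1: none → 0
32: 23, 14, 12, 24, 30, 8 → 6
23: 14, 12, 8 → 3
14: 12, 8 → 2
12: 8 → 1
24: 8 → 1
33: 30, 8 → 2
30: 8 → 1
8: none → 0
Total inversions: 0 + 6 + 3 + 2 + 1 + 1 + 2 + 1 + 0 = 16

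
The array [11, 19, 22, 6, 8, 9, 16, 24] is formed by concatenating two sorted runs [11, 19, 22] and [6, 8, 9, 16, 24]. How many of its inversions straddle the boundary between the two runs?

For each element r of the right run, count left-run elements greater than r:
r = 6: 11, 19, 22 → 3
r = 8: 11, 19, 22 → 3
r = 9: 11, 19, 22 → 3
r = 16: 19, 22 → 2
r = 24: none → 0
Cross-inversions: 3 + 3 + 3 + 2 + 0 = 11

11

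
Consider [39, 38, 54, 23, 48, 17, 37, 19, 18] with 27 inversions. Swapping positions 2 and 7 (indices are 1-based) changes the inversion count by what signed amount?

Positions 2 and 7 hold 38 and 37; after swapping, the array is [39, 37, 54, 23, 48, 17, 38, 19, 18].
Count, for each position, how many later elements it exceeds:
39: 6
37: 4
54: 6
23: 3
48: 4
17: 0
38: 2
19: 1
18: 0
Sum: 6 + 4 + 6 + 3 + 4 + 0 + 2 + 1 + 0 = 26
Change: 26 − 27 = -1

-1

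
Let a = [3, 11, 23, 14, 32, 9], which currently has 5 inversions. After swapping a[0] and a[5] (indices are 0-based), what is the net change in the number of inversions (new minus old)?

Positions 0 and 5 hold 3 and 9; after swapping, the array is [9, 11, 23, 14, 32, 3].
For each element, count later entries that are smaller:
9 → 3 → 1
11 → 3 → 1
23 → 14, 3 → 2
14 → 3 → 1
32 → 3 → 1
3 → none → 0
Sum: 1 + 1 + 2 + 1 + 1 + 0 = 6
Change: 6 − 5 = +1

+1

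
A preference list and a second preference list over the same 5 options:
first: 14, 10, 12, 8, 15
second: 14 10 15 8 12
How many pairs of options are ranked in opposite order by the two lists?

Pairs: 3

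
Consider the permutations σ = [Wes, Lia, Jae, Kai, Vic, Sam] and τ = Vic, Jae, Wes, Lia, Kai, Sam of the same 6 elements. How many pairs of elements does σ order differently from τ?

Assign each item its position (1..6) in the first ordering, then rewrite the second ordering as that position sequence:
positions: Wes→1, Lia→2, Jae→3, Kai→4, Vic→5, Sam→6
second ordering as positions: [5, 3, 1, 2, 4, 6]
Discordant pairs = inversions in this position sequence.
5: 3, 1, 2, 4 → 4
3: 1, 2 → 2
1: 0
2: 0
4: 0
6: 0
Total: 4 + 2 + 0 + 0 + 0 + 0 = 6

6 discordant pairs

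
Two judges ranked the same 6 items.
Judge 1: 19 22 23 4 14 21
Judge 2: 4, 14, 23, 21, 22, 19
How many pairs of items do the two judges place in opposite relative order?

11 discordant pairs

Assign each item its position (1..6) in the first ordering, then rewrite the second ordering as that position sequence:
positions: 19→1, 22→2, 23→3, 4→4, 14→5, 21→6
second ordering as positions: [4, 5, 3, 6, 2, 1]
Discordant pairs = inversions in this position sequence.
4: 3, 2, 1 → 3
5: 3, 2, 1 → 3
3: 2, 1 → 2
6: 2, 1 → 2
2: 1 → 1
1: 0
Total: 3 + 3 + 2 + 2 + 1 + 0 = 11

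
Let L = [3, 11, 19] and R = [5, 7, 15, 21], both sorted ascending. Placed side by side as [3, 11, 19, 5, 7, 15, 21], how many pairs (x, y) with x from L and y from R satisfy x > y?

5

Count, for every r in R, how many entries of L exceed r:
r = 5: 11, 19 → 2
r = 7: 11, 19 → 2
r = 15: 19 → 1
r = 21: none → 0
Cross-inversions: 2 + 2 + 1 + 0 = 5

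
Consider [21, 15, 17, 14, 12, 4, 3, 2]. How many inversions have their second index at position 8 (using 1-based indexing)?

The element at index 8 is 2.
Elements before it: 21, 15, 17, 14, 12, 4, 3
Those larger than 2: 21, 15, 17, 14, 12, 4, 3

7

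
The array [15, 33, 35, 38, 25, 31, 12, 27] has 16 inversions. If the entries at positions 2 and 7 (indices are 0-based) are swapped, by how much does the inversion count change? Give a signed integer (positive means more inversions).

-3

Positions 2 and 7 hold 35 and 27; after swapping, the array is [15, 33, 27, 38, 25, 31, 12, 35].
Sweep left to right; for each value list the smaller values that follow it:
15 → 12 → 1
33 → 27, 25, 31, 12 → 4
27 → 25, 12 → 2
38 → 25, 31, 12, 35 → 4
25 → 12 → 1
31 → 12 → 1
12 → none → 0
35 → none → 0
Sum: 1 + 4 + 2 + 4 + 1 + 1 + 0 + 0 = 13
Change: 13 − 16 = -3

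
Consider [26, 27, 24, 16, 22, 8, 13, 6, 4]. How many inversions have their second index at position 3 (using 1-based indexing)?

The element at index 3 is 24.
Elements before it: 26, 27
Those larger than 24: 26, 27

2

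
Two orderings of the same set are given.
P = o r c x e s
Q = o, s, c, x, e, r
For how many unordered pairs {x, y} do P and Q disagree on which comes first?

Assign each item its position (1..6) in the first ordering, then rewrite the second ordering as that position sequence:
positions: o→1, r→2, c→3, x→4, e→5, s→6
second ordering as positions: [1, 6, 3, 4, 5, 2]
Discordant pairs = inversions in this position sequence.
1: 0
6: 3, 4, 5, 2 → 4
3: 2 → 1
4: 2 → 1
5: 2 → 1
2: 0
Total: 0 + 4 + 1 + 1 + 1 + 0 = 7

There are 7 disagreeing pairs.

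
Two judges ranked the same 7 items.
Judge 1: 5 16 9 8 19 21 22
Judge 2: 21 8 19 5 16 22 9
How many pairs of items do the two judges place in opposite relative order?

12

Assign each item its position (1..7) in the first ordering, then rewrite the second ordering as that position sequence:
positions: 5→1, 16→2, 9→3, 8→4, 19→5, 21→6, 22→7
second ordering as positions: [6, 4, 5, 1, 2, 7, 3]
Discordant pairs = inversions in this position sequence.
6: 4, 5, 1, 2, 3 → 5
4: 1, 2, 3 → 3
5: 1, 2, 3 → 3
1: 0
2: 0
7: 3 → 1
3: 0
Total: 5 + 3 + 3 + 0 + 0 + 1 + 0 = 12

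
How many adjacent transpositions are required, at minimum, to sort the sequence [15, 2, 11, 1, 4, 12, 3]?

12

The minimum number of adjacent swaps to sort an array equals its inversion count, since every such swap removes exactly one inversion.
Count inversions — for each element, later elements that are smaller:
15: 2, 11, 1, 4, 12, 3 → 6
2: 1 → 1
11: 1, 4, 3 → 3
1: none → 0
4: 3 → 1
12: 3 → 1
3: none → 0
Total inversions: 6 + 1 + 3 + 0 + 1 + 1 + 0 = 12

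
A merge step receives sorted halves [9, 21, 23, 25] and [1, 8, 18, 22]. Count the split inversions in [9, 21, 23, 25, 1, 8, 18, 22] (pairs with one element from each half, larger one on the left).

13 split inversions

Count, for every r in R, how many entries of L exceed r:
r = 1: 9, 21, 23, 25 → 4
r = 8: 9, 21, 23, 25 → 4
r = 18: 21, 23, 25 → 3
r = 22: 23, 25 → 2
Cross-inversions: 4 + 4 + 3 + 2 = 13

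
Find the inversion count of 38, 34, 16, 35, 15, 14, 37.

Element-by-element contributions:
38 → 34, 16, 35, 15, 14, 37 → 6
34 → 16, 15, 14 → 3
16 → 15, 14 → 2
35 → 15, 14 → 2
15 → 14 → 1
14 → none → 0
37 → none → 0
Sum: 6 + 3 + 2 + 2 + 1 + 0 + 0 = 14

Inversions: 14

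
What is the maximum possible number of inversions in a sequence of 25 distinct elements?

300 inversions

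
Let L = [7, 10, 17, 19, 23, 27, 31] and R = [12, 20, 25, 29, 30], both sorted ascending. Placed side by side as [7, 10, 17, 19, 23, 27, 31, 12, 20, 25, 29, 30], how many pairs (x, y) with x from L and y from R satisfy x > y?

For each element r of the right run, count left-run elements greater than r:
r = 12: 17, 19, 23, 27, 31 → 5
r = 20: 23, 27, 31 → 3
r = 25: 27, 31 → 2
r = 29: 31 → 1
r = 30: 31 → 1
Cross-inversions: 5 + 3 + 2 + 1 + 1 = 12

12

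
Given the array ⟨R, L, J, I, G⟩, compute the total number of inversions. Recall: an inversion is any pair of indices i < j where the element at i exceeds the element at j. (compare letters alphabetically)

10

Listing every pair i<j with a[i]>a[j] (using 1-based positions):
(1,2): R > L
(1,3): R > J
(1,4): R > I
(1,5): R > G
(2,3): L > J
(2,4): L > I
(2,5): L > G
(3,4): J > I
(3,5): J > G
(4,5): I > G
That's 10 pairs.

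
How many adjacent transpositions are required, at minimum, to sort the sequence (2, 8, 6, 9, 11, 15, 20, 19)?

Swaps: 2

Minimum adjacent swaps = number of inversions (each swap of adjacent out-of-order elements removes one inversion and no swap can remove more).
Count inversions — for each element, later elements that are smaller:
2: none → 0
8: 6 → 1
6: none → 0
9: none → 0
11: none → 0
15: none → 0
20: 19 → 1
19: none → 0
Total inversions: 0 + 1 + 0 + 0 + 0 + 0 + 1 + 0 = 2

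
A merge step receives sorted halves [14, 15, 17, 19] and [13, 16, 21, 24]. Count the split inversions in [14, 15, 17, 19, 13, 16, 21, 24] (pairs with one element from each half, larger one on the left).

6

Count, for every r in R, how many entries of L exceed r:
r = 13: 14, 15, 17, 19 → 4
r = 16: 17, 19 → 2
r = 21: none → 0
r = 24: none → 0
Cross-inversions: 4 + 2 + 0 + 0 = 6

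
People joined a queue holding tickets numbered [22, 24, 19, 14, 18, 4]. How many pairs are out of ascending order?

13

Element-by-element contributions:
22 → 19, 14, 18, 4 → 4
24 → 19, 14, 18, 4 → 4
19 → 14, 18, 4 → 3
14 → 4 → 1
18 → 4 → 1
4 → none → 0
Sum: 4 + 4 + 3 + 1 + 1 + 0 = 13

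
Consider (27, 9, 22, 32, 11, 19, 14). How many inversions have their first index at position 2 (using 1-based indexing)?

The element at index 2 is 9.
Elements after it: 22, 32, 11, 19, 14
None of them are smaller than 9.

0 such elements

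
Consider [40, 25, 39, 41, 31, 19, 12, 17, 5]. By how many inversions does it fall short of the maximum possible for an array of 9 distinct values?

Maximum inversions for 9 distinct elements is C(9, 2) = 9·8/2 = 36.
Current inversions — for each element, count later smaller elements:
40: 7
25: 4
39: 5
41: 5
31: 4
19: 3
12: 1
17: 1
5: 0
Current total: 7 + 4 + 5 + 5 + 4 + 3 + 1 + 1 + 0 = 30
Shortfall: 36 − 30 = 6

6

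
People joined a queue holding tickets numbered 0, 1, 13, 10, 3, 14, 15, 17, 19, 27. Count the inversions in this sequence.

3 inversions

Element-by-element contributions:
0 → none → 0
1 → none → 0
13 → 10, 3 → 2
10 → 3 → 1
3 → none → 0
14 → none → 0
15 → none → 0
17 → none → 0
19 → none → 0
27 → none → 0
Sum: 0 + 0 + 2 + 1 + 0 + 0 + 0 + 0 + 0 + 0 = 3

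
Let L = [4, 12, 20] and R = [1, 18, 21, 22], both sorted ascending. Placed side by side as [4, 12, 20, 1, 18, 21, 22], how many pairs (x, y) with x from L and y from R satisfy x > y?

Take each right-half value and tally the left-half values above it:
r = 1: 4, 12, 20 → 3
r = 18: 20 → 1
r = 21: none → 0
r = 22: none → 0
Cross-inversions: 3 + 1 + 0 + 0 = 4

4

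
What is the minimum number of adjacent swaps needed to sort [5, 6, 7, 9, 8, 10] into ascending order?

Minimum adjacent swaps = number of inversions (each swap of adjacent out-of-order elements removes one inversion and no swap can remove more).
Count inversions — for each element, later elements that are smaller:
5: none → 0
6: none → 0
7: none → 0
9: 8 → 1
8: none → 0
10: none → 0
Total inversions: 0 + 0 + 0 + 1 + 0 + 0 = 1

1 adjacent swap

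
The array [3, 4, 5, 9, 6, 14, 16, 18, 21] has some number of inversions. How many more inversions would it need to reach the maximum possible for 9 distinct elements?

35 inversions short

Maximum inversions for 9 distinct elements is C(9, 2) = 9·8/2 = 36.
Current inversions — for each element, count later smaller elements:
3: 0
4: 0
5: 0
9: 1
6: 0
14: 0
16: 0
18: 0
21: 0
Current total: 0 + 0 + 0 + 1 + 0 + 0 + 0 + 0 + 0 = 1
Shortfall: 36 − 1 = 35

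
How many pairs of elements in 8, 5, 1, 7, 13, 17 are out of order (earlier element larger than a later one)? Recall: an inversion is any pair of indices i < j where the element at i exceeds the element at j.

Sweep left to right; for each value list the smaller values that follow it:
8 → 5, 1, 7 → 3
5 → 1 → 1
1 → none → 0
7 → none → 0
13 → none → 0
17 → none → 0
Sum: 3 + 1 + 0 + 0 + 0 + 0 = 4

Inversions: 4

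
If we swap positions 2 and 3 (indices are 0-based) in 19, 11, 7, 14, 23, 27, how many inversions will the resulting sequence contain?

There are 5 inversions.

Positions 2 and 3 hold 7 and 14; after swapping, the array is [19, 11, 14, 7, 23, 27].
For each element, count later entries that are smaller:
19: 3
11: 1
14: 1
7: 0
23: 0
27: 0
Sum: 3 + 1 + 1 + 0 + 0 + 0 = 5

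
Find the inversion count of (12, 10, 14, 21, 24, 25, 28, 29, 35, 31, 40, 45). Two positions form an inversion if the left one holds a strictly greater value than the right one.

There are 2 inversions.

Element-by-element contributions:
12 → 10 → 1
10 → none → 0
14 → none → 0
21 → none → 0
24 → none → 0
25 → none → 0
28 → none → 0
29 → none → 0
35 → 31 → 1
31 → none → 0
40 → none → 0
45 → none → 0
Sum: 1 + 0 + 0 + 0 + 0 + 0 + 0 + 0 + 1 + 0 + 0 + 0 = 2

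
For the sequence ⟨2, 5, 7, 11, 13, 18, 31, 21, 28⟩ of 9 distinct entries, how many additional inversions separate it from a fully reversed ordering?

Maximum inversions for 9 distinct elements is C(9, 2) = 9·8/2 = 36.
Current inversions — for each element, count later smaller elements:
2: 0
5: 0
7: 0
11: 0
13: 0
18: 0
31: 2
21: 0
28: 0
Current total: 0 + 0 + 0 + 0 + 0 + 0 + 2 + 0 + 0 = 2
Shortfall: 36 − 2 = 34

34 inversions short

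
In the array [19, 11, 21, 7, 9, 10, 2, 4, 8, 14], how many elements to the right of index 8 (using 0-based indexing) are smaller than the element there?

0

The element at index 8 is 8.
Elements after it: 14
None of them are smaller than 8.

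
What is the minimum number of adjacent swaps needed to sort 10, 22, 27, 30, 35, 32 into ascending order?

The minimum number of adjacent swaps to sort an array equals its inversion count, since every such swap removes exactly one inversion.
Count inversions — for each element, later elements that are smaller:
10: none → 0
22: none → 0
27: none → 0
30: none → 0
35: 32 → 1
32: none → 0
Total inversions: 0 + 0 + 0 + 0 + 1 + 0 = 1

Swaps: 1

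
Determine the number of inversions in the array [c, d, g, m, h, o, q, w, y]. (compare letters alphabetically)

Count, for each position, how many later elements it exceeds:
c: 0
d: 0
g: 0
m: 1
h: 0
o: 0
q: 0
w: 0
y: 0
Sum: 0 + 0 + 0 + 1 + 0 + 0 + 0 + 0 + 0 = 1

1 inversion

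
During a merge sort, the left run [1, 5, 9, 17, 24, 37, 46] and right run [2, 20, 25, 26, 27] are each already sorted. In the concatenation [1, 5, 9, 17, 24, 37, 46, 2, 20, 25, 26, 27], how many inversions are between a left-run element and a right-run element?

There are 15 cross-inversions.

For each element r of the right run, count left-run elements greater than r:
r = 2: 5, 9, 17, 24, 37, 46 → 6
r = 20: 24, 37, 46 → 3
r = 25: 37, 46 → 2
r = 26: 37, 46 → 2
r = 27: 37, 46 → 2
Cross-inversions: 6 + 3 + 2 + 2 + 2 = 15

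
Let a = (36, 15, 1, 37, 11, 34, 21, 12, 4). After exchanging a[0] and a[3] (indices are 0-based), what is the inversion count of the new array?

24 inversions

Positions 0 and 3 hold 36 and 37; after swapping, the array is [37, 15, 1, 36, 11, 34, 21, 12, 4].
For each element, count later entries that are smaller:
37 → 15, 1, 36, 11, 34, 21, 12, 4 → 8
15 → 1, 11, 12, 4 → 4
1 → none → 0
36 → 11, 34, 21, 12, 4 → 5
11 → 4 → 1
34 → 21, 12, 4 → 3
21 → 12, 4 → 2
12 → 4 → 1
4 → none → 0
Sum: 8 + 4 + 0 + 5 + 1 + 3 + 2 + 1 + 0 = 24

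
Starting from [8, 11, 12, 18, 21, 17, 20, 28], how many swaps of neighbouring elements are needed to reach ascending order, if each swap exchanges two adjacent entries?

There are 3 swaps.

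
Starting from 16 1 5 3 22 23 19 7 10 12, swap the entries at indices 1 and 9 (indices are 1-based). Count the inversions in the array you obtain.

Inversions: 17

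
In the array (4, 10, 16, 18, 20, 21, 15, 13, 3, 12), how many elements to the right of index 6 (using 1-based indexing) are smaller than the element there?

4 such elements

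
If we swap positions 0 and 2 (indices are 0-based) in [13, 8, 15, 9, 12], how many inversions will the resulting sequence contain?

6

Positions 0 and 2 hold 13 and 15; after swapping, the array is [15, 8, 13, 9, 12].
Count, for each position, how many later elements it exceeds:
15 → 8, 13, 9, 12 → 4
8 → none → 0
13 → 9, 12 → 2
9 → none → 0
12 → none → 0
Sum: 4 + 0 + 2 + 0 + 0 = 6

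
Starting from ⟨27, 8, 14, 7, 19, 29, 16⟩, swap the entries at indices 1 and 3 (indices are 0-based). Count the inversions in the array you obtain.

8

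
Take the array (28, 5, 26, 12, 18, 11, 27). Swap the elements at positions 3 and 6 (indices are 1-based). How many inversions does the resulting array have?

6

Positions 3 and 6 hold 26 and 11; after swapping, the array is [28, 5, 11, 12, 18, 26, 27].
Element-by-element contributions:
28: 6
5: 0
11: 0
12: 0
18: 0
26: 0
27: 0
Sum: 6 + 0 + 0 + 0 + 0 + 0 + 0 = 6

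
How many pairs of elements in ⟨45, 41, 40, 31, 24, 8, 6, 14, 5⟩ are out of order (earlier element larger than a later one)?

Sweep left to right; for each value list the smaller values that follow it:
45 → 41, 40, 31, 24, 8, 6, 14, 5 → 8
41 → 40, 31, 24, 8, 6, 14, 5 → 7
40 → 31, 24, 8, 6, 14, 5 → 6
31 → 24, 8, 6, 14, 5 → 5
24 → 8, 6, 14, 5 → 4
8 → 6, 5 → 2
6 → 5 → 1
14 → 5 → 1
5 → none → 0
Sum: 8 + 7 + 6 + 5 + 4 + 2 + 1 + 1 + 0 = 34

There are 34 inversions.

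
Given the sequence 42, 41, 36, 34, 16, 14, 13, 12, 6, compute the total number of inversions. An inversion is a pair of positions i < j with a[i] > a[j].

36 inversions

For each element, count later entries that are smaller:
42: 8
41: 7
36: 6
34: 5
16: 4
14: 3
13: 2
12: 1
6: 0
Sum: 8 + 7 + 6 + 5 + 4 + 3 + 2 + 1 + 0 = 36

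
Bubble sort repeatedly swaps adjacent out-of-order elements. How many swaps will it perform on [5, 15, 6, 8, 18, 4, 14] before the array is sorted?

The minimum number of adjacent swaps to sort an array equals its inversion count, since every such swap removes exactly one inversion.
Count inversions — for each element, later elements that are smaller:
5: 4 → 1
15: 6, 8, 4, 14 → 4
6: 4 → 1
8: 4 → 1
18: 4, 14 → 2
4: none → 0
14: none → 0
Total inversions: 1 + 4 + 1 + 1 + 2 + 0 + 0 = 9

9 adjacent swaps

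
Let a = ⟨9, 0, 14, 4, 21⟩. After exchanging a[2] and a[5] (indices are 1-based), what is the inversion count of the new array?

8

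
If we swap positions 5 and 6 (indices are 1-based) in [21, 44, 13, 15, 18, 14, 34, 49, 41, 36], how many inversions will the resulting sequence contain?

Positions 5 and 6 hold 18 and 14; after swapping, the array is [21, 44, 13, 15, 14, 18, 34, 49, 41, 36].
For each element, count later entries that are smaller:
21 → 13, 15, 14, 18 → 4
44 → 13, 15, 14, 18, 34, 41, 36 → 7
13 → none → 0
15 → 14 → 1
14 → none → 0
18 → none → 0
34 → none → 0
49 → 41, 36 → 2
41 → 36 → 1
36 → none → 0
Sum: 4 + 7 + 0 + 1 + 0 + 0 + 0 + 2 + 1 + 0 = 15

15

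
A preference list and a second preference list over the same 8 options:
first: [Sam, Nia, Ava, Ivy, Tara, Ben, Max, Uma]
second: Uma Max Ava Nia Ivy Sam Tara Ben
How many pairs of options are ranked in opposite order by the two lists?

17 pairs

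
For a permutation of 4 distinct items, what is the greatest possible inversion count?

6 inversions

The maximum occurs when the array is in strictly decreasing order: every one of the C(4, 2) pairs is inverted.
C(4, 2) = 4·3/2 = 6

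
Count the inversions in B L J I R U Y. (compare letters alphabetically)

3

Listing every pair i<j with a[i]>a[j] (using 0-based positions):
(1,2): L > J
(1,3): L > I
(2,3): J > I
That's 3 pairs.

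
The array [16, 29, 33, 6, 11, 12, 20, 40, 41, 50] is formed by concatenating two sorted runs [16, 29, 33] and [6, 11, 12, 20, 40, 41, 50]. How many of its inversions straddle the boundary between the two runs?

Take each right-half value and tally the left-half values above it:
r = 6: 16, 29, 33 → 3
r = 11: 16, 29, 33 → 3
r = 12: 16, 29, 33 → 3
r = 20: 29, 33 → 2
r = 40: none → 0
r = 41: none → 0
r = 50: none → 0
Cross-inversions: 3 + 3 + 3 + 2 + 0 + 0 + 0 = 11

11 split inversions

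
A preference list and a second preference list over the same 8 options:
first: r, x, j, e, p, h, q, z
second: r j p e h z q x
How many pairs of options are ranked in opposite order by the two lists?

8

Assign each item its position (1..8) in the first ordering, then rewrite the second ordering as that position sequence:
positions: r→1, x→2, j→3, e→4, p→5, h→6, q→7, z→8
second ordering as positions: [1, 3, 5, 4, 6, 8, 7, 2]
Discordant pairs = inversions in this position sequence.
1: 0
3: 2 → 1
5: 4, 2 → 2
4: 2 → 1
6: 2 → 1
8: 7, 2 → 2
7: 2 → 1
2: 0
Total: 0 + 1 + 2 + 1 + 1 + 2 + 1 + 0 = 8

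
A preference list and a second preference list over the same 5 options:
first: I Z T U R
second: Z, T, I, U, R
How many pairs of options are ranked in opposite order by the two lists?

Pairs: 2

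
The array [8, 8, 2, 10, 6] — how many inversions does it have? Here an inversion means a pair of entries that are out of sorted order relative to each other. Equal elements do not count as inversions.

Inversions: 5

Inversion pairs (indices are 1-based):
(1,3): 8 > 2
(1,5): 8 > 6
(2,3): 8 > 2
(2,5): 8 > 6
(4,5): 10 > 6
That's 5 pairs.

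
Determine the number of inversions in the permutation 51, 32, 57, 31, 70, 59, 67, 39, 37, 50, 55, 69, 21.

Sweep left to right; for each value list the smaller values that follow it:
51 → 32, 31, 39, 37, 50, 21 → 6
32 → 31, 21 → 2
57 → 31, 39, 37, 50, 55, 21 → 6
31 → 21 → 1
70 → 59, 67, 39, 37, 50, 55, 69, 21 → 8
59 → 39, 37, 50, 55, 21 → 5
67 → 39, 37, 50, 55, 21 → 5
39 → 37, 21 → 2
37 → 21 → 1
50 → 21 → 1
55 → 21 → 1
69 → 21 → 1
21 → none → 0
Sum: 6 + 2 + 6 + 1 + 8 + 5 + 5 + 2 + 1 + 1 + 1 + 1 + 0 = 39

39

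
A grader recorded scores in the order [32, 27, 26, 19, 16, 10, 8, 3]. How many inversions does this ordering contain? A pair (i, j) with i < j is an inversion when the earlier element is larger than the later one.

There are 28 inversions.

Element-by-element contributions:
32 → 27, 26, 19, 16, 10, 8, 3 → 7
27 → 26, 19, 16, 10, 8, 3 → 6
26 → 19, 16, 10, 8, 3 → 5
19 → 16, 10, 8, 3 → 4
16 → 10, 8, 3 → 3
10 → 8, 3 → 2
8 → 3 → 1
3 → none → 0
Sum: 7 + 6 + 5 + 4 + 3 + 2 + 1 + 0 = 28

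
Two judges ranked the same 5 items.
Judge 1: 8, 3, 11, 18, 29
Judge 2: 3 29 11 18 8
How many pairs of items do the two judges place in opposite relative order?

6 discordant pairs

Assign each item its position (1..5) in the first ordering, then rewrite the second ordering as that position sequence:
positions: 8→1, 3→2, 11→3, 18→4, 29→5
second ordering as positions: [2, 5, 3, 4, 1]
Discordant pairs = inversions in this position sequence.
2: 1 → 1
5: 3, 4, 1 → 3
3: 1 → 1
4: 1 → 1
1: 0
Total: 1 + 3 + 1 + 1 + 0 = 6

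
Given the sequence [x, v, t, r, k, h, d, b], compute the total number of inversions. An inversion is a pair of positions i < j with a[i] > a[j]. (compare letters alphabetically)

28

Sweep left to right; for each value list the smaller values that follow it:
x → v, t, r, k, h, d, b → 7
v → t, r, k, h, d, b → 6
t → r, k, h, d, b → 5
r → k, h, d, b → 4
k → h, d, b → 3
h → d, b → 2
d → b → 1
b → none → 0
Sum: 7 + 6 + 5 + 4 + 3 + 2 + 1 + 0 = 28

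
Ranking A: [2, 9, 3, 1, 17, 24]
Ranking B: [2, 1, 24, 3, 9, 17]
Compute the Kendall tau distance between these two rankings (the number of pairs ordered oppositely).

6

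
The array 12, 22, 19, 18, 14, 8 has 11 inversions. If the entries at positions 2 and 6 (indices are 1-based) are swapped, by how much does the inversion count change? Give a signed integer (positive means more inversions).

Positions 2 and 6 hold 22 and 8; after swapping, the array is [12, 8, 19, 18, 14, 22].
Count, for each position, how many later elements it exceeds:
12: 1
8: 0
19: 2
18: 1
14: 0
22: 0
Sum: 1 + 0 + 2 + 1 + 0 + 0 = 4
Change: 4 − 11 = -7

-7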